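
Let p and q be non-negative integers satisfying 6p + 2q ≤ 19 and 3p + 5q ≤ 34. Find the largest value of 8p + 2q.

The continuous relaxation peaks at (3.17, 0) with value 25.33; rounding to a feasible lattice point costs some objective.
(p,q)=(3,0): 6·3+2·0=18≤19, 3·3+5·0=9≤34, objective 24.
(p,q)=(2,1): 6·2+2·1=14≤19, 3·2+5·1=11≤34, objective 18.
(p,q)=(2,0): 6·2+2·0=12≤19, 3·2+5·0=6≤34, objective 16.
Maximum is 24 at (p,q)=(3,0).

24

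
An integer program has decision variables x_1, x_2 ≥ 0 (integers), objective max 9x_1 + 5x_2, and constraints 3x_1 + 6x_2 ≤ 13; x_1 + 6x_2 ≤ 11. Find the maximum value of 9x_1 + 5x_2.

36

The continuous relaxation peaks at (4.33, 0) with value 39.00; rounding to a feasible lattice point costs some objective.
(x_1,x_2)=(4,0) is feasible, giving 36.
(x_1,x_2)=(3,0) is feasible, giving 27.
No feasible integer point exceeds 36.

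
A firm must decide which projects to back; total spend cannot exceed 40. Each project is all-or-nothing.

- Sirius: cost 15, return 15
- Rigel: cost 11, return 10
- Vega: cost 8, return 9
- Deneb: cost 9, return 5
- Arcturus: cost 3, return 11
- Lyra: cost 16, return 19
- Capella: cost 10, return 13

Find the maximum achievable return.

Allowing fractional choices, the relaxed optimum would be about 55.0, but projects are indivisible.
Rigel + Arcturus + Lyra + Capella: cost 11 + 3 + 16 + 10 = 40 ≤ 40, return 10 + 11 + 19 + 13 = 53.
Rigel + Vega + Arcturus + Lyra: cost 11 + 8 + 3 + 16 = 38 ≤ 40, return 10 + 9 + 11 + 19 = 49.
Vega + Arcturus + Lyra + Capella: cost 8 + 3 + 16 + 10 = 37 ≤ 40, return 9 + 11 + 19 + 13 = 52.
Best is Rigel, Arcturus, Lyra, and Capella with total return 53.

53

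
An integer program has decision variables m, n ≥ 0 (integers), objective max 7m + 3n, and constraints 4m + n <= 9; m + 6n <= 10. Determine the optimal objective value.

Relaxing integrality, the LP optimum is 17.43 at (m,n) = (1.91, 1.35), which is not an integer point.
(m,n)=(2,1) is feasible, giving 17.
(m,n)=(2,0) is feasible, giving 14.
No feasible integer point exceeds 17.

17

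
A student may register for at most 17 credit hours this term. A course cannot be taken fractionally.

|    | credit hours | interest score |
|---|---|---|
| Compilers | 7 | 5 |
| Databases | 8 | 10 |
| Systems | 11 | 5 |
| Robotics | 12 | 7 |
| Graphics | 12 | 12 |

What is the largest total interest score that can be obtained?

15

Allowing fractional choices, the relaxed optimum would be about 19.0, but courses are indivisible.
Compilers + Databases: credit hours 7 + 8 = 15 ≤ 17, interest score 5 + 10 = 15.
Graphics: credit hours 12 ≤ 17, interest score 12.
Best is Compilers and Databases with total interest score 15.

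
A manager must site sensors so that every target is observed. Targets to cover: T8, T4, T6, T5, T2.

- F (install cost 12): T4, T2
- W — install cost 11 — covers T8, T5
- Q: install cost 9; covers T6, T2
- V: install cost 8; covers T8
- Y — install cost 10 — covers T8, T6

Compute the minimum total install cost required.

32

This is an integer covering problem.
Choose F, W, and Q: together they cover T8, T4, T6, T5, T2 — every target.
Total install cost: 12 + 11 + 9 = 32.
No cover costs less than 32.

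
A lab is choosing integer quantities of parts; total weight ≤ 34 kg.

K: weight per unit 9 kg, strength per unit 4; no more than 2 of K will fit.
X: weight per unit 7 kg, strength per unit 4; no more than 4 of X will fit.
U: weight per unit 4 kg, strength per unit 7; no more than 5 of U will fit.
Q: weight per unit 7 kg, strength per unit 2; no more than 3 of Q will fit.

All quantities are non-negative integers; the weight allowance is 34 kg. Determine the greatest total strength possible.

1×X, 5×U, and 1×Q: weight 34 ≤ 34, strength 1·4 + 5·7 + 1·2 = 41.
2×X and 5×U: weight 34 ≤ 34, strength 2·4 + 5·7 = 43.
Best is 43.

43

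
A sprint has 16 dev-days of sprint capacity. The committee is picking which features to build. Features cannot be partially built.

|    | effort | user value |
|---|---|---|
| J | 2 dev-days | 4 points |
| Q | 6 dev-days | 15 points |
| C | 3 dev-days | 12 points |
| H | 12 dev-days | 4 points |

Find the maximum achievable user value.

This is an integer program with binary decision variables.
Allowing fractional choices, the relaxed optimum would be about 32.7, but features are indivisible.
J + Q + C: effort 2 + 6 + 3 = 11 ≤ 16, user value 4 + 15 + 12 = 31.
Q + C: effort 6 + 3 = 9 ≤ 16, user value 15 + 12 = 27.
Best is J, Q, and C with total user value 31.

31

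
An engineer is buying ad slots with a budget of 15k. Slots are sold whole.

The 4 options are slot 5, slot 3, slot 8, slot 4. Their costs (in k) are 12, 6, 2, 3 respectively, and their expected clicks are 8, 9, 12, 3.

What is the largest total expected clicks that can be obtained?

24

slot 3 + slot 8 + slot 4: cost 6 + 2 + 3 = 11 ≤ 15, expected clicks 9 + 12 + 3 = 24.
slot 5 + slot 8: cost 12 + 2 = 14 ≤ 15, expected clicks 8 + 12 = 20.
slot 3 + slot 8: cost 6 + 2 = 8 ≤ 15, expected clicks 9 + 12 = 21.
Best is slot 3, slot 8, and slot 4 with total expected clicks 24.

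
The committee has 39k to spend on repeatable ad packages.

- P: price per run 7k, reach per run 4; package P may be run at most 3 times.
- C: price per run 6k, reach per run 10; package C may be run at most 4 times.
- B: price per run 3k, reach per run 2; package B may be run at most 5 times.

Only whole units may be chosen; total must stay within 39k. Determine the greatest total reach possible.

4×C and 4×B: price 36 ≤ 39, reach 4·10 + 4·2 = 48.
4×C and 5×B: price 39 ≤ 39, reach 4·10 + 5·2 = 50.
Best is 50.

50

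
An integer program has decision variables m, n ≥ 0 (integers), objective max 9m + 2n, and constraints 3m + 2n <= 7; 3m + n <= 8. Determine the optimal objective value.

The continuous relaxation peaks at (2.33, 0) with value 21.00; rounding to a feasible lattice point costs some objective.
(m,n)=(2,0): 3·2+2·0=6≤7, 3·2+1·0=6≤8, objective 18.
(m,n)=(1,1): 3·1+2·1=5≤7, 3·1+1·1=4≤8, objective 11.
Maximum is 18 at (m,n)=(2,0).

18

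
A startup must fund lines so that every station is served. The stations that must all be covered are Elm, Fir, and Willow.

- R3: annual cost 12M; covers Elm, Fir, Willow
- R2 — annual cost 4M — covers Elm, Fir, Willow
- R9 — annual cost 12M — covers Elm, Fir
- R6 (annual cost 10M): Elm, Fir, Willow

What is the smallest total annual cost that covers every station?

4

This is a weighted set-cover instance.
R2 alone covers Elm, Fir, Willow — every station.
Total annual cost: 4.
No cover costs less than 4.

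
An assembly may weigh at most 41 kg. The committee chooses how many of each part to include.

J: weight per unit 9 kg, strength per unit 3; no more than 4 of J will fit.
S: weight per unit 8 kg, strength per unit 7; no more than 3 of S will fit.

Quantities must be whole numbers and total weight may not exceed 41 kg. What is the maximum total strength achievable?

24

Take 1×J and 3×S: weight 33 ≤ 41, strength 1·3 + 3·7 = 24.
S has the best ratio (7/8) and is taken to its limit of 3; remaining capacity is filled optimally with the others.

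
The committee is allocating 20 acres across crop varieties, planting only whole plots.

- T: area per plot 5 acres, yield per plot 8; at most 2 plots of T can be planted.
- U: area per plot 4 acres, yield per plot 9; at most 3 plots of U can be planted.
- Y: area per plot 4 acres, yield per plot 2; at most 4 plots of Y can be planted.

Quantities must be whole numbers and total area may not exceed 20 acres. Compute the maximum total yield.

This is a bounded integer knapsack.
U has the best ratio (9/4); taking only U gives at most 3×9 = 27 (stopped by the supply cap of 3).
Mixing does better — 1×T and 3×U: area 17 ≤ 20, yield 1·8 + 3·9 = 35.

35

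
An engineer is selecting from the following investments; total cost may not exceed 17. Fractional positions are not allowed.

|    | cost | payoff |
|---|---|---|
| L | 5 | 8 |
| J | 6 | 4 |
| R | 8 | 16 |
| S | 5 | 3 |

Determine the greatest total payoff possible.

This is an integer program with binary decision variables.
R + S: cost 8 + 5 = 13 ≤ 17, payoff 16 + 3 = 19.
L + R: cost 5 + 8 = 13 ≤ 17, payoff 8 + 16 = 24.
J + R: cost 6 + 8 = 14 ≤ 17, payoff 4 + 16 = 20.
Best is L and R with total payoff 24.

24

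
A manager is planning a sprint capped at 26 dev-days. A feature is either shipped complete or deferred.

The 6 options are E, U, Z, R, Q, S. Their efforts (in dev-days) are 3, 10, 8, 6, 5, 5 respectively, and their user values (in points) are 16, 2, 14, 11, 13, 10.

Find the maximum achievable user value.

E + Z + R + S: effort 3 + 8 + 6 + 5 = 22 ≤ 26, user value 16 + 14 + 11 + 10 = 51.
E + Z + Q + S: effort 3 + 8 + 5 + 5 = 21 ≤ 26, user value 16 + 14 + 13 + 10 = 53.
E + Z + R + Q: effort 3 + 8 + 6 + 5 = 22 ≤ 26, user value 16 + 14 + 11 + 13 = 54.
Best is E, Z, R, and Q with total user value 54.

54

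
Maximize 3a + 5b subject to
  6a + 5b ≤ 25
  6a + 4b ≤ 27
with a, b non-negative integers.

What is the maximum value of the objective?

25

(a,b)=(0,5): 6·0+5·5=25≤25, 6·0+4·5=20≤27, objective 25.
(a,b)=(0,4): 6·0+5·4=20≤25, 6·0+4·4=16≤27, objective 20.
The best lattice point is (0,5), giving 25.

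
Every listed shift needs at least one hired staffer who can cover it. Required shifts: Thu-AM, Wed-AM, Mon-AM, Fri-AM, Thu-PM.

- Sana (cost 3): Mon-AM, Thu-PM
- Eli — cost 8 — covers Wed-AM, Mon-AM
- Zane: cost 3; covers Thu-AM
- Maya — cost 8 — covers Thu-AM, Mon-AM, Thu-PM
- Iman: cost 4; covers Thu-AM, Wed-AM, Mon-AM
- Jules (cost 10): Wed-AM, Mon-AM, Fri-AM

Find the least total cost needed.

This is an integer covering problem.
The greedy cost-per-new-shift heuristic would pick Iman, Sana, and Jules for 17, but a cheaper cover exists.
Choose Sana, Zane, and Jules: together they cover Thu-AM, Wed-AM, Mon-AM, Fri-AM, Thu-PM — every shift.
Total cost: 3 + 3 + 10 = 16.
No cover costs less than 16.

16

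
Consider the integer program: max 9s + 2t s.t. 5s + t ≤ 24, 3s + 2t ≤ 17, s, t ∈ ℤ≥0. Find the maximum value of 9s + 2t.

40

(s,t)=(4,2): 5·4+1·2=22≤24, 3·4+2·2=16≤17, objective 40.
(s,t)=(4,1): 5·4+1·1=21≤24, 3·4+2·1=14≤17, objective 38.
(s,t)=(4,0): 5·4+1·0=20≤24, 3·4+2·0=12≤17, objective 36.
No feasible integer point exceeds 40.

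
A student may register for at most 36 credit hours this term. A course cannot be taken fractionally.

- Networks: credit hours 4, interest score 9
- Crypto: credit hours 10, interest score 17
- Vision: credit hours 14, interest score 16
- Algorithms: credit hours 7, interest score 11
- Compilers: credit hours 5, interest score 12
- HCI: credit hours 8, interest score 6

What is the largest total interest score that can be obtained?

Allowing fractional choices, the relaxed optimum would be about 60.4, but courses are indivisible.
Networks + Crypto + Algorithms + Compilers + HCI: credit hours 4 + 10 + 7 + 5 + 8 = 34 ≤ 36, interest score 9 + 17 + 11 + 12 + 6 = 55.
Crypto + Vision + Algorithms + Compilers: credit hours 10 + 14 + 7 + 5 = 36 ≤ 36, interest score 17 + 16 + 11 + 12 = 56.
Best is Crypto, Vision, Algorithms, and Compilers with total interest score 56.

56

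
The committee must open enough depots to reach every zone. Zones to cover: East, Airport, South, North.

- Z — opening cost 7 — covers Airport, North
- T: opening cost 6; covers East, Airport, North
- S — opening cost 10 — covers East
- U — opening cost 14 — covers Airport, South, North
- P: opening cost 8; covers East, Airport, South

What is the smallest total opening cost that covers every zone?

14

This is a weighted set-cover instance.
Choose T and P: together they cover East, Airport, South, North — every zone.
Total opening cost: 6 + 8 = 14.
No cover costs less than 14.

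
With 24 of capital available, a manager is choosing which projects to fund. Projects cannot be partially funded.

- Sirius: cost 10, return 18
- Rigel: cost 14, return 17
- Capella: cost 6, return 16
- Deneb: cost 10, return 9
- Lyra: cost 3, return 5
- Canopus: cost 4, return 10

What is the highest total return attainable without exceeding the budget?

This is an integer program with binary decision variables.
Sirius + Capella + Canopus: cost 10 + 6 + 4 = 20 ≤ 24, return 18 + 16 + 10 = 44.
Rigel + Capella + Canopus: cost 14 + 6 + 4 = 24 ≤ 24, return 17 + 16 + 10 = 43.
Sirius + Capella + Lyra + Canopus: cost 10 + 6 + 3 + 4 = 23 ≤ 24, return 18 + 16 + 5 + 10 = 49.
Best is Sirius, Capella, Lyra, and Canopus with total return 49.

49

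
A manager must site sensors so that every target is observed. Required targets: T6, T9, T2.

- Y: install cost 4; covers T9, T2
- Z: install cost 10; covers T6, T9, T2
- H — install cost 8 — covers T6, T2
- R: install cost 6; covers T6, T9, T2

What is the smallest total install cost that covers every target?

6

The greedy cost-per-new-target heuristic would pick Y and R for 10, but a cheaper cover exists.
R alone covers T6, T9, T2 — every target.
Total install cost: 6.
No cover costs less than 6.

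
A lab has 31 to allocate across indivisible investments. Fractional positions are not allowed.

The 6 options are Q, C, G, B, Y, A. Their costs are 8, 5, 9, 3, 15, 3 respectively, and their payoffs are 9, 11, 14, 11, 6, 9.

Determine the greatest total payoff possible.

54

Take Q, C, G, B, and A: cost 8 + 5 + 9 + 3 + 3 = 28 ≤ 31, payoff 9 + 11 + 14 + 11 + 9 = 54.
No other feasible combination does better.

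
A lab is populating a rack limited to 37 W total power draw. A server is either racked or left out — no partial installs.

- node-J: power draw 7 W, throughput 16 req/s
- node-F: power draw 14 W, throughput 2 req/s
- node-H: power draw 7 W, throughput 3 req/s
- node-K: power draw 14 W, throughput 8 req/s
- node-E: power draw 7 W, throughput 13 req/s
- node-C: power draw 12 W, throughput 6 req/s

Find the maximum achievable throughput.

40

This is a 0-1 knapsack instance.
Take node-J, node-H, node-K, and node-E: power draw 7 + 7 + 14 + 7 = 35 ≤ 37, throughput 16 + 3 + 8 + 13 = 40.
No other feasible combination does better.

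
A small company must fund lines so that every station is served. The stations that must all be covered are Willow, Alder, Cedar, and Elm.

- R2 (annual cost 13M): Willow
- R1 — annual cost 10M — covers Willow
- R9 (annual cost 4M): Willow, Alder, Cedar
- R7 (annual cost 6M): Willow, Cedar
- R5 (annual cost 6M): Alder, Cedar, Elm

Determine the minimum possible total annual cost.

Choose R9 and R5: together they cover Willow, Alder, Cedar, Elm — every station.
Total annual cost: 4 + 6 = 10.
No cover costs less than 10.

10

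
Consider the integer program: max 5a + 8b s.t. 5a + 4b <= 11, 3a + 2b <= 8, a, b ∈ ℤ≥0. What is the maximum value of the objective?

(a,b)=(0,2): 5·0+4·2=8≤11, 3·0+2·2=4≤8, objective 16.
(a,b)=(1,1): 5·1+4·1=9≤11, 3·1+2·1=5≤8, objective 13.
(a,b)=(0,1): 5·0+4·1=4≤11, 3·0+2·1=2≤8, objective 8.
No feasible integer point exceeds 16.

16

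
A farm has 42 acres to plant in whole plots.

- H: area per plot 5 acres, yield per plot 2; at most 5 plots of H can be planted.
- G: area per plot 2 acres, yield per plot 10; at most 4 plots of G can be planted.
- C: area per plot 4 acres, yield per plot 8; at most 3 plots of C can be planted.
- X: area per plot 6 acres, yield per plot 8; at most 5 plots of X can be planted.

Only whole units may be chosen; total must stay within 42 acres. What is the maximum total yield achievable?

4×G, 2×C, and 4×X: area 40 ≤ 42, yield 4·10 + 2·8 + 4·8 = 88.
4×G, 1×C, and 5×X: area 42 ≤ 42, yield 4·10 + 1·8 + 5·8 = 88.
Best is 88.

88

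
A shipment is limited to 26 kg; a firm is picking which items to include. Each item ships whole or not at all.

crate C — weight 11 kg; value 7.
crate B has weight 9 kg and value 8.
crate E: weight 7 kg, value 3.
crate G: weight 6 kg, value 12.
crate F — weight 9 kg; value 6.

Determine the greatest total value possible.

Allowing fractional choices, the relaxed optimum would be about 27.3, but items are indivisible.
crate C + crate G + crate F: weight 11 + 6 + 9 = 26 ≤ 26, value 7 + 12 + 6 = 25.
crate C + crate B + crate G: weight 11 + 9 + 6 = 26 ≤ 26, value 7 + 8 + 12 = 27.
crate B + crate G + crate F: weight 9 + 6 + 9 = 24 ≤ 26, value 8 + 12 + 6 = 26.
Best is crate C, crate B, and crate G with total value 27.

27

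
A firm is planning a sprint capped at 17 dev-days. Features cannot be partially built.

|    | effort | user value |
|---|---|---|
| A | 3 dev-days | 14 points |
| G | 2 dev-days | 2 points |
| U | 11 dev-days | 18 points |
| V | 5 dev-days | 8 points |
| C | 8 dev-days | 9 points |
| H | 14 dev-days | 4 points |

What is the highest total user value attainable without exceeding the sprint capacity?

Take A, G, and U: effort 3 + 2 + 11 = 16 ≤ 17, user value 14 + 2 + 18 = 34.
No other feasible combination does better.

34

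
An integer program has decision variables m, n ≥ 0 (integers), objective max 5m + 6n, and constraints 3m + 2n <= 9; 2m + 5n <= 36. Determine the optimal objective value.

24

Relaxing integrality, the LP optimum is 27.00 at (m,n) = (0, 4.5), which is not an integer point.
(m,n)=(0,4): 3·0+2·4=8≤9, 2·0+5·4=20≤36, objective 24.
(m,n)=(1,3): 3·1+2·3=9≤9, 2·1+5·3=17≤36, objective 23.
(m,n)=(0,3): 3·0+2·3=6≤9, 2·0+5·3=15≤36, objective 18.
The best lattice point is (0,4), giving 24.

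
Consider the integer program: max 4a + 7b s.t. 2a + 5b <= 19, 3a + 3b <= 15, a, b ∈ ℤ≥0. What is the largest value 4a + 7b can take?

29

(a,b)=(2,3) is feasible, giving 29.
(a,b)=(3,2) is feasible, giving 26.
No feasible integer point exceeds 29.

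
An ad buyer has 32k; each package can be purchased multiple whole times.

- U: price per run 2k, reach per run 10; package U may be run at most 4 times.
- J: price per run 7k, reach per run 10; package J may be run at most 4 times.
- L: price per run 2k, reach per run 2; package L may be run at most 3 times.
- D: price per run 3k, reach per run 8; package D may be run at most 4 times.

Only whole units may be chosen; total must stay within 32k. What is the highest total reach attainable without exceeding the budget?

86

This is a bounded integer knapsack.
4×U, 1×J, 1×L, and 4×D: price 29 ≤ 32, reach 4·10 + 1·10 + 1·2 + 4·8 = 84.
4×U, 1×J, 2×L, and 4×D: price 31 ≤ 32, reach 4·10 + 1·10 + 2·2 + 4·8 = 86.
Best is 86.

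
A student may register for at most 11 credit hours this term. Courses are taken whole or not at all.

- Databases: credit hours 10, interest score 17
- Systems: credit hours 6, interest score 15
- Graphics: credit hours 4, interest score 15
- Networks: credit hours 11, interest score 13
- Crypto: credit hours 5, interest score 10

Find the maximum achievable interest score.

30

Treat it as a binary knapsack problem.
Allowing fractional choices, the relaxed optimum would be about 32.0, but courses are indivisible.
Graphics + Crypto: credit hours 4 + 5 = 9 ≤ 11, interest score 15 + 10 = 25.
Systems + Crypto: credit hours 6 + 5 = 11 ≤ 11, interest score 15 + 10 = 25.
Systems + Graphics: credit hours 6 + 4 = 10 ≤ 11, interest score 15 + 15 = 30.
Best is Systems and Graphics with total interest score 30.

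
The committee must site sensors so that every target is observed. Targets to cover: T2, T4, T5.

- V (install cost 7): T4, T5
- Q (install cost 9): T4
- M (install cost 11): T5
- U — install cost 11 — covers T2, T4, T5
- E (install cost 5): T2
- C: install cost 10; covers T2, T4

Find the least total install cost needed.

11

The greedy cost-per-new-target heuristic would pick V and E for 12, but a cheaper cover exists.
U alone covers T2, T4, T5 — every target.
Total install cost: 11.
No cover costs less than 11.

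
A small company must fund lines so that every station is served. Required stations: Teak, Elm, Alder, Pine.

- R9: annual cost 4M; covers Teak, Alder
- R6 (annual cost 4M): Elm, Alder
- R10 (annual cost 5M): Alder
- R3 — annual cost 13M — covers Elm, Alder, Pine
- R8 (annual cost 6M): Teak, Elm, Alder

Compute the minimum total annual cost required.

This is an integer covering problem.
Choose R9 and R3: together they cover Teak, Elm, Alder, Pine — every station.
Total annual cost: 4 + 13 = 17.

17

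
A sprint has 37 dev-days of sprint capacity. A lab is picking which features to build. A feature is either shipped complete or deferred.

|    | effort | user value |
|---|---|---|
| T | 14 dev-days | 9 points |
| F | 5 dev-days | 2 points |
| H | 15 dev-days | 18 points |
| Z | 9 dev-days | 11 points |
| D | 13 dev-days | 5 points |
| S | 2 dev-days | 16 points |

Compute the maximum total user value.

47

Allowing fractional choices, the relaxed optimum would be about 52.1, but features are indivisible.
F + H + Z + S: effort 5 + 15 + 9 + 2 = 31 ≤ 37, user value 2 + 18 + 11 + 16 = 47.
H + Z + S: effort 15 + 9 + 2 = 26 ≤ 37, user value 18 + 11 + 16 = 45.
T + F + H + S: effort 14 + 5 + 15 + 2 = 36 ≤ 37, user value 9 + 2 + 18 + 16 = 45.
Best is F, H, Z, and S with total user value 47.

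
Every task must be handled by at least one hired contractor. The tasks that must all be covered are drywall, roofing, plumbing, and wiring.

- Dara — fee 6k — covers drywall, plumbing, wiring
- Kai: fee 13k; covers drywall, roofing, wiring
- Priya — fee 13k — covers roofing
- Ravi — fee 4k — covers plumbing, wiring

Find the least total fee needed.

Choose Kai and Ravi: together they cover drywall, roofing, plumbing, wiring — every task.
Total fee: 13 + 4 = 17.

17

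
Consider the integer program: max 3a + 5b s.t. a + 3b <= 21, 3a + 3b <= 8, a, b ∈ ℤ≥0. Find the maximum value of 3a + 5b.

10

(a,b)=(0,2): 1·0+3·2=6≤21, 3·0+3·2=6≤8, objective 10.
(a,b)=(1,1): 1·1+3·1=4≤21, 3·1+3·1=6≤8, objective 8.
Maximum is 10 at (a,b)=(0,2).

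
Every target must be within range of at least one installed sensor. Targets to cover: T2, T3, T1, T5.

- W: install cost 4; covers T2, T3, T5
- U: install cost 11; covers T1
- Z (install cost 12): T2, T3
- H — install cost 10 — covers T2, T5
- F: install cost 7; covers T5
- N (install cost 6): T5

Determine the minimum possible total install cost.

This is a weighted set-cover instance.
Choose W and U: together they cover T2, T3, T1, T5 — every target.
Total install cost: 4 + 11 = 15.
No cover costs less than 15.

15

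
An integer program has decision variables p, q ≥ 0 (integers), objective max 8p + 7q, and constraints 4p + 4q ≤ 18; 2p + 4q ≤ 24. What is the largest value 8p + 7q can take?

Relaxing integrality, the LP optimum is 36.00 at (p,q) = (4.5, 0), which is not an integer point.
(p,q)=(4,0): 4·4+4·0=16≤18, 2·4+4·0=8≤24, objective 32.
(p,q)=(3,1): 4·3+4·1=16≤18, 2·3+4·1=10≤24, objective 31.
(p,q)=(3,0): 4·3+4·0=12≤18, 2·3+4·0=6≤24, objective 24.
Maximum is 32 at (p,q)=(4,0).

32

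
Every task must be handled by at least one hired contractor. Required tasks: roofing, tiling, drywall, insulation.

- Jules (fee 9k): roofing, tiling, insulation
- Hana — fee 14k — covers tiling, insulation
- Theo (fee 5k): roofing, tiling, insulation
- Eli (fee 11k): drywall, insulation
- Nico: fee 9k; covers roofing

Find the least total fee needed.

This is a weighted set-cover instance.
Choose Theo and Eli: together they cover roofing, tiling, drywall, insulation — every task.
Total fee: 5 + 11 = 16.
No cover costs less than 16.

16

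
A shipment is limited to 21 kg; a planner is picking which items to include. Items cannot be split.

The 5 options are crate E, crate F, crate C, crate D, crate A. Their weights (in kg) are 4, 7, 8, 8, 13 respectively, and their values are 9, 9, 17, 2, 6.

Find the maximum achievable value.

Allowing fractional choices, the relaxed optimum would be about 35.9, but items are indivisible.
crate E + crate C: weight 4 + 8 = 12 ≤ 21, value 9 + 17 = 26.
crate E + crate C + crate D: weight 4 + 8 + 8 = 20 ≤ 21, value 9 + 17 + 2 = 28.
crate E + crate F + crate C: weight 4 + 7 + 8 = 19 ≤ 21, value 9 + 9 + 17 = 35.
Best is crate E, crate F, and crate C with total value 35.

35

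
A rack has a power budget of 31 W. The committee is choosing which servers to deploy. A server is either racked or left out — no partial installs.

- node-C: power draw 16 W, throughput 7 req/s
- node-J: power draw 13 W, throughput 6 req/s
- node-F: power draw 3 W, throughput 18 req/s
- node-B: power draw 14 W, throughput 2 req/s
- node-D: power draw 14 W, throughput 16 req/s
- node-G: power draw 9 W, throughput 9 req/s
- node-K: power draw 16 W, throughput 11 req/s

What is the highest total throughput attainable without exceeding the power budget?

43

This is a 0-1 knapsack instance.
Allowing fractional choices, the relaxed optimum would be about 46.4, but servers are indivisible.
node-F + node-D + node-G: power draw 3 + 14 + 9 = 26 ≤ 31, throughput 18 + 16 + 9 = 43.
node-J + node-F + node-D: power draw 13 + 3 + 14 = 30 ≤ 31, throughput 6 + 18 + 16 = 40.
Best is node-F, node-D, and node-G with total throughput 43.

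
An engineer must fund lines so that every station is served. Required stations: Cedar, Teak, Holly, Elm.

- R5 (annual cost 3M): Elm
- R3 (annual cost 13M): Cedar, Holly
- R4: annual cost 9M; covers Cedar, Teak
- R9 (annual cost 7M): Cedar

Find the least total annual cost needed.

Choose R5, R3, and R4: together they cover Cedar, Teak, Holly, Elm — every station.
Total annual cost: 3 + 13 + 9 = 25.
No cover costs less than 25.

25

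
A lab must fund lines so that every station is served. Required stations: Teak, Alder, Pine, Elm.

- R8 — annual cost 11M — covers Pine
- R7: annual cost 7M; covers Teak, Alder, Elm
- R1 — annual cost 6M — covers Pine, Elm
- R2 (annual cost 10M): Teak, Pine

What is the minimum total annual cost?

13

This is a weighted set-cover instance.
Choose R7 and R1: together they cover Teak, Alder, Pine, Elm — every station.
Total annual cost: 7 + 6 = 13.
No cover costs less than 13.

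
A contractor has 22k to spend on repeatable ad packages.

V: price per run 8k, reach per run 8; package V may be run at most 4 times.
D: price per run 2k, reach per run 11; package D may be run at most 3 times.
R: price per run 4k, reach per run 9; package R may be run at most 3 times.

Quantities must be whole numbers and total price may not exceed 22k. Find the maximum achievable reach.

D has the best ratio (11/2); taking only D gives at most 3×11 = 33 (stopped by the supply cap of 3).
Mixing does better — 3×D and 3×R: price 18 ≤ 22, reach 3·11 + 3·9 = 60.

60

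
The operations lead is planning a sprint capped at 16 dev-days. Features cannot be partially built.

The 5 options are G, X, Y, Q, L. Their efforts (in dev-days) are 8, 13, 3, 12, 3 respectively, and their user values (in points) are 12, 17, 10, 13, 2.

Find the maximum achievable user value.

27

Allowing fractional choices, the relaxed optimum would be about 28.5, but features are indivisible.
Y + Q: effort 3 + 12 = 15 ≤ 16, user value 10 + 13 = 23.
X + Y: effort 13 + 3 = 16 ≤ 16, user value 17 + 10 = 27.
G + Y + L: effort 8 + 3 + 3 = 14 ≤ 16, user value 12 + 10 + 2 = 24.
Best is X and Y with total user value 27.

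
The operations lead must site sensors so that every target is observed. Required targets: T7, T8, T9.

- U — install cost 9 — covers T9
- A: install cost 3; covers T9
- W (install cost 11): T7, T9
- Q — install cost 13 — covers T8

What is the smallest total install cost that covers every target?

24

Choose W and Q: together they cover T7, T8, T9 — every target.
Total install cost: 11 + 13 = 24.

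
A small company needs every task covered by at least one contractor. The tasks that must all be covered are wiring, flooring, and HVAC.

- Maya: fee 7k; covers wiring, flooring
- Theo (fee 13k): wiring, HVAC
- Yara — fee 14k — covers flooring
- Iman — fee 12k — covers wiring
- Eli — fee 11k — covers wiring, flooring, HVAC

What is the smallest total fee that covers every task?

11

The greedy cost-per-new-task heuristic would pick Maya and Eli for 18, but a cheaper cover exists.
Eli alone covers wiring, flooring, HVAC — every task.
Total fee: 11.
No cover costs less than 11.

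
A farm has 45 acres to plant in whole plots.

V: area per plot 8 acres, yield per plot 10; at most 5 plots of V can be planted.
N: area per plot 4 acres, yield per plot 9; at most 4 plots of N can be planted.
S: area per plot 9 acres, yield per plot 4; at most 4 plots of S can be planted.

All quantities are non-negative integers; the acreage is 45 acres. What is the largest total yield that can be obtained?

67

N has the best ratio (9/4); taking only N gives at most 4×9 = 36 (stopped by the supply cap of 4).
Mixing does better — 4×V and 3×N: area 44 ≤ 45, yield 4·10 + 3·9 = 67.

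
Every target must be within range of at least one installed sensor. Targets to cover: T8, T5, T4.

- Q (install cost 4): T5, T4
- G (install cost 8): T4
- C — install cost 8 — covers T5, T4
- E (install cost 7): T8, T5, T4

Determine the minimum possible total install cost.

The greedy cost-per-new-target heuristic would pick Q and E for 11, but a cheaper cover exists.
E alone covers T8, T5, T4 — every target.
Total install cost: 7.
No cover costs less than 7.

7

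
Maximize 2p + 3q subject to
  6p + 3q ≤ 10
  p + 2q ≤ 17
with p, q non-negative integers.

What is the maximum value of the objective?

9

(p,q)=(0,3) is feasible, giving 9.
(p,q)=(0,2) is feasible, giving 6.
Maximum is 9 at (p,q)=(0,3).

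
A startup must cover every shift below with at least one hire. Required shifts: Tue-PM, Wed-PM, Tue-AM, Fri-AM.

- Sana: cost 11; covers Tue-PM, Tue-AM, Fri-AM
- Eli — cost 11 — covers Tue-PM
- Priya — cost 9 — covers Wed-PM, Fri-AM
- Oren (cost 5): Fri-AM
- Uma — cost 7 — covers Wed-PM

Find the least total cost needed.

This is an integer covering problem.
Choose Sana and Uma: together they cover Tue-PM, Wed-PM, Tue-AM, Fri-AM — every shift.
Total cost: 11 + 7 = 18.
No cover costs less than 18.

18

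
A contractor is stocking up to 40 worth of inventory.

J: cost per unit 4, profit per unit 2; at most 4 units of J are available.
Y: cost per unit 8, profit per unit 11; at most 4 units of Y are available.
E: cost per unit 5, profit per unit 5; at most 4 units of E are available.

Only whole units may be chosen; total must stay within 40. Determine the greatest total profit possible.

49

Y has the best ratio (11/8); taking only Y gives at most 4×11 = 44 (stopped by the supply cap of 4).
Mixing does better — 4×Y and 1×E: cost 37 ≤ 40, profit 4·11 + 1·5 = 49.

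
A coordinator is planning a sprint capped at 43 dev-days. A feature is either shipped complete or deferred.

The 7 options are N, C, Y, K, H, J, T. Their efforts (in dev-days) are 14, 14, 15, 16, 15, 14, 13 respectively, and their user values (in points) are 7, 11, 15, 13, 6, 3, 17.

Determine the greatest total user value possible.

N + Y + T: effort 14 + 15 + 13 = 42 ≤ 43, user value 7 + 15 + 17 = 39.
C + K + T: effort 14 + 16 + 13 = 43 ≤ 43, user value 11 + 13 + 17 = 41.
C + Y + T: effort 14 + 15 + 13 = 42 ≤ 43, user value 11 + 15 + 17 = 43.
Best is C, Y, and T with total user value 43.

43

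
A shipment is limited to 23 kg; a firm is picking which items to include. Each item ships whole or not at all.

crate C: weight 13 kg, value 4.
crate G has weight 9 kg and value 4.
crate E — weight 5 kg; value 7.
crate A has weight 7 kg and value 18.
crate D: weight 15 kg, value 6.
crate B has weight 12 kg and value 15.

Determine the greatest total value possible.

33

This is a 0-1 knapsack instance.
Take crate A and crate B: weight 7 + 12 = 19 ≤ 23, value 18 + 15 = 33.
No other feasible combination does better.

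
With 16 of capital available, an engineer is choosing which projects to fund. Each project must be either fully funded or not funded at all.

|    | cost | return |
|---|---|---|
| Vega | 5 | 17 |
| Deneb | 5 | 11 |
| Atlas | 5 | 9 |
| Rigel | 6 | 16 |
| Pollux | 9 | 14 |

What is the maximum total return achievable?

44

Take Vega, Deneb, and Rigel: cost 5 + 5 + 6 = 16 ≤ 16, return 17 + 11 + 16 = 44.
No other feasible combination does better.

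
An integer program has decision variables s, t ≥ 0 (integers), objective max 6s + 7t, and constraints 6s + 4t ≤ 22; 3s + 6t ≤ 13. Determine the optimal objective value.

19

Relaxing integrality, the LP optimum is 23.50 at (s,t) = (3.33, 0.5), which is not an integer point.
(s,t)=(2,1): 6·2+4·1=16≤22, 3·2+6·1=12≤13, objective 19.
(s,t)=(3,0): 6·3+4·0=18≤22, 3·3+6·0=9≤13, objective 18.
(s,t)=(1,1): 6·1+4·1=10≤22, 3·1+6·1=9≤13, objective 13.
Maximum is 19 at (s,t)=(2,1).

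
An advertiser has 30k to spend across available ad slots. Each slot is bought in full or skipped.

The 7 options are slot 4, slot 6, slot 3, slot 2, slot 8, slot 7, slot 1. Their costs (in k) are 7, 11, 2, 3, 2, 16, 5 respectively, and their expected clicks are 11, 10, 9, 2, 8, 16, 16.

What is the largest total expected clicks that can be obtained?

Allowing fractional choices, the relaxed optimum would be about 58.0, but ad slots are indivisible.
slot 4 + slot 6 + slot 3 + slot 8 + slot 1: cost 7 + 11 + 2 + 2 + 5 = 27 ≤ 30, expected clicks 11 + 10 + 9 + 8 + 16 = 54.
slot 4 + slot 6 + slot 3 + slot 2 + slot 8 + slot 1: cost 7 + 11 + 2 + 3 + 2 + 5 = 30 ≤ 30, expected clicks 11 + 10 + 9 + 2 + 8 + 16 = 56.
Best is slot 4, slot 6, slot 3, slot 2, slot 8, and slot 1 with total expected clicks 56.

56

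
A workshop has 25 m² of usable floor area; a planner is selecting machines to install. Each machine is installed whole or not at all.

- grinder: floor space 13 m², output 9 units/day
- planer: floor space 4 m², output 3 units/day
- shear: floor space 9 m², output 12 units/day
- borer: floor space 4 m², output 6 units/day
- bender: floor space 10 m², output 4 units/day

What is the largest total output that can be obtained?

This is a 0-1 knapsack instance.
Take shear, borer, and bender: floor space 9 + 4 + 10 = 23 ≤ 25, output 12 + 6 + 4 = 22.
No other feasible combination does better.

22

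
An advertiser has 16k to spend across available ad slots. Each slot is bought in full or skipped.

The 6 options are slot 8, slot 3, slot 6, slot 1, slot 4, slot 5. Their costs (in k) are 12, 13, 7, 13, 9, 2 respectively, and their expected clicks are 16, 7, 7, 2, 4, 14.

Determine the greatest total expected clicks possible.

Take slot 8 and slot 5: cost 12 + 2 = 14 ≤ 16, expected clicks 16 + 14 = 30.
No other feasible combination does better.

30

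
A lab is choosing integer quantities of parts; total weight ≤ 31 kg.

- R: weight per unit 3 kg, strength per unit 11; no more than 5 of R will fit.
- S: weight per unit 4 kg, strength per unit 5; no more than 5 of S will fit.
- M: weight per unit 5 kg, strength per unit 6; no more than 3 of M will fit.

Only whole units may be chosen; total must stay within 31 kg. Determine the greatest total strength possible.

75

5×R and 4×S: weight 31 ≤ 31, strength 5·11 + 4·5 = 75.
5×R and 3×M: weight 30 ≤ 31, strength 5·11 + 3·6 = 73.
Best is 75.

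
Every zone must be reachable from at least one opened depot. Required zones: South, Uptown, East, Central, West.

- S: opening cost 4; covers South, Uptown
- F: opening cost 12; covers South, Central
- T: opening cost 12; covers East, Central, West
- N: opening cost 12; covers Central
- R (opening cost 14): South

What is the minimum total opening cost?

This is a weighted set-cover instance.
Choose S and T: together they cover South, Uptown, East, Central, West — every zone.
Total opening cost: 4 + 12 = 16.
No cover costs less than 16.

16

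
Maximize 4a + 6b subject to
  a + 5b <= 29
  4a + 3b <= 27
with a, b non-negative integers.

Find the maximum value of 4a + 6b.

42

The continuous relaxation peaks at (2.82, 5.24) with value 42.71; rounding to a feasible lattice point costs some objective.
(a,b)=(3,5) is feasible, giving 42.
(a,b)=(2,5) is feasible, giving 38.
(a,b)=(3,4) is feasible, giving 36.
No feasible integer point exceeds 42.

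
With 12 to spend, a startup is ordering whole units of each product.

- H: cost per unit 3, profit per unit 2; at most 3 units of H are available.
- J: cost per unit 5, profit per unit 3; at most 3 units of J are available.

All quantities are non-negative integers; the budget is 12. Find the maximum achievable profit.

This is a bounded integer knapsack.
H has the best ratio (2/3); taking only H gives at most 3×2 = 6 (stopped by the supply cap of 3).
Mixing does better — 2×H and 1×J: cost 11 ≤ 12, profit 2·2 + 1·3 = 7.

7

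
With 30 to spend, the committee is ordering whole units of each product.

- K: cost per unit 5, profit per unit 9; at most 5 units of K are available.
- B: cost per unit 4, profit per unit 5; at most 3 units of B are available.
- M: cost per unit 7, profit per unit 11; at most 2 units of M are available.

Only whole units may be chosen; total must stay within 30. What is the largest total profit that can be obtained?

50

K has the best ratio (9/5); taking only K gives at most 5×9 = 45 (stopped by the supply cap of 5).
Mixing does better — 5×K and 1×B: cost 29 ≤ 30, profit 5·9 + 1·5 = 50.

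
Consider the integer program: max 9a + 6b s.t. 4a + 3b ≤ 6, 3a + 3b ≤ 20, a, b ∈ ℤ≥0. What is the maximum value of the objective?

12

(a,b)=(0,2): 4·0+3·2=6≤6, 3·0+3·2=6≤20, objective 12.
(a,b)=(1,0): 4·1+3·0=4≤6, 3·1+3·0=3≤20, objective 9.
(a,b)=(0,1): 4·0+3·1=3≤6, 3·0+3·1=3≤20, objective 6.
No feasible integer point exceeds 12.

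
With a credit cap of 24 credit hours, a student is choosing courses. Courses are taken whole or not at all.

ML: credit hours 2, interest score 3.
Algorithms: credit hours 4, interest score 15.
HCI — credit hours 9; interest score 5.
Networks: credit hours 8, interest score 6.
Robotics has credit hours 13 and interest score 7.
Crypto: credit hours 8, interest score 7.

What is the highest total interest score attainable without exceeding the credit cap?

31

Take ML, Algorithms, Networks, and Crypto: credit hours 2 + 4 + 8 + 8 = 22 ≤ 24, interest score 3 + 15 + 6 + 7 = 31.
No other feasible combination does better.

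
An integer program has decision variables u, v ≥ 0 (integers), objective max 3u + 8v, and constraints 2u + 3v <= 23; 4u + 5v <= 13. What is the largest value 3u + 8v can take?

16

The continuous relaxation peaks at (0, 2.6) with value 20.80; rounding to a feasible lattice point costs some objective.
(u,v)=(0,2) is feasible, giving 16.
(u,v)=(1,1) is feasible, giving 11.
(u,v)=(0,1) is feasible, giving 8.
The best lattice point is (0,2), giving 16.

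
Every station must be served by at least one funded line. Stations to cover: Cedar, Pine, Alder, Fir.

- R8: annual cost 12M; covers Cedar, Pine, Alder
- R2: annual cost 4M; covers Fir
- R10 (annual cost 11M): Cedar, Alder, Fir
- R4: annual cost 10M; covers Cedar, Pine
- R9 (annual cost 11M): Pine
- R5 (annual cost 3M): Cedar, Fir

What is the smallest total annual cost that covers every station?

15

Choose R8 and R5: together they cover Cedar, Pine, Alder, Fir — every station.
Total annual cost: 12 + 3 = 15.
No cover costs less than 15.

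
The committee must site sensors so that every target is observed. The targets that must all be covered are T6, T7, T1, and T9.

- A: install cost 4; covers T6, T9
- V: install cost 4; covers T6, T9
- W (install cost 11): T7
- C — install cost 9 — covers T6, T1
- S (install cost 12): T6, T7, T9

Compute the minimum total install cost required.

21

Choose C and S: together they cover T6, T7, T1, T9 — every target.
Total install cost: 9 + 12 = 21.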